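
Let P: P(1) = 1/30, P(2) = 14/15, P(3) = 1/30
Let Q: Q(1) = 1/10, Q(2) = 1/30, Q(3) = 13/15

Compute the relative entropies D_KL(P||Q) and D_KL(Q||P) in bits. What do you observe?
D_KL(P||Q) = 4.2774 bits, D_KL(Q||P) = 4.0720 bits. The two directions give different values (D_KL(P||Q) exceeds D_KL(Q||P) by 0.2054 bits): KL divergence is asymmetric.

D_KL(P||Q) = Σ P(x) log₂(P(x)/Q(x))

Computing term by term:
  P(1)·log₂(P(1)/Q(1)) = (1/30)·log₂((1/30)/(1/10)) = -0.05283
  P(2)·log₂(P(2)/Q(2)) = (14/15)·log₂((14/15)/(1/30)) = 4.48686
  P(3)·log₂(P(3)/Q(3)) = (1/30)·log₂((1/30)/(13/15)) = -0.15668

D_KL(P||Q) = -0.05283 + 4.48686 - 0.15668 = 4.27735 ≈ 4.2774 bits

D_KL(Q||P) = Σ Q(x) log₂(Q(x)/P(x))

Computing term by term:
  Q(1)·log₂(Q(1)/P(1)) = (1/10)·log₂((1/10)/(1/30)) = 0.15850
  Q(2)·log₂(Q(2)/P(2)) = (1/30)·log₂((1/30)/(14/15)) = -0.16025
  Q(3)·log₂(Q(3)/P(3)) = (13/15)·log₂((13/15)/(1/30)) = 4.07371

D_KL(Q||P) = 0.15850 - 0.16025 + 4.07371 = 4.07196 ≈ 4.0720 bits

These are NOT equal (difference: 0.2054 bits). KL divergence is asymmetric: D_KL(P||Q) ≠ D_KL(Q||P) in general.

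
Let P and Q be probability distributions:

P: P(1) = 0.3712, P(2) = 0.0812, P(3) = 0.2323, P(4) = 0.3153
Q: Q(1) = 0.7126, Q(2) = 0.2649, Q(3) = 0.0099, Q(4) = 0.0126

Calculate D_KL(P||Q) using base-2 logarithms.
2.0344 bits

D_KL(P||Q) = Σ P(x) log₂(P(x)/Q(x))

Computing term by term:
  P(1)·log₂(P(1)/Q(1)) = 0.3712·log₂(0.3712/0.7126) = -0.34926
  P(2)·log₂(P(2)/Q(2)) = 0.0812·log₂(0.0812/0.2649) = -0.13852
  P(3)·log₂(P(3)/Q(3)) = 0.2323·log₂(0.2323/0.0099) = 1.05753
  P(4)·log₂(P(4)/Q(4)) = 0.3153·log₂(0.3153/0.0126) = 1.46464

D_KL(P||Q) = -0.34926 - 0.13852 + 1.05753 + 1.46464 = 2.03439 ≈ 2.0344 bits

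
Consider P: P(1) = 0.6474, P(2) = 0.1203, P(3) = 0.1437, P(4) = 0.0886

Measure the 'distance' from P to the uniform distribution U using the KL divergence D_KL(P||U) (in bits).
0.5144 bits

U(i) = 1/4 for all i

D_KL(P||U) = Σ P(x) log₂(P(x) / (1/4))
           = Σ P(x) log₂(P(x)) + log₂(4)
           = log₂(4) - H(P)

H(P) = -Σ P(x) log₂(P(x)):
  -P(1)·log₂(P(1)) = -(0.6474)·log₂(0.6474) = 0.40610
  -P(2)·log₂(P(2)) = -(0.1203)·log₂(0.1203) = 0.36755
  -P(3)·log₂(P(3)) = -(0.1437)·log₂(0.1437) = 0.40220
  -P(4)·log₂(P(4)) = -(0.0886)·log₂(0.0886) = 0.30979
H(P) = 0.40610 + 0.36755 + 0.40220 + 0.30979 = 1.48564 bits

log₂(4) = 2.00000 bits

D_KL(P||U) = 2.00000 - 1.48564 = 0.51436 ≈ 0.5144 bits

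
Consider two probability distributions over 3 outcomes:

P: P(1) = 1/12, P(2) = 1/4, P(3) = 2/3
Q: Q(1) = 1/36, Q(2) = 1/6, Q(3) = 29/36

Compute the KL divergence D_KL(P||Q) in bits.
0.0963 bits

D_KL(P||Q) = Σ P(x) log₂(P(x)/Q(x))

Computing term by term:
  P(1)·log₂(P(1)/Q(1)) = (1/12)·log₂((1/12)/(1/36)) = 0.13208
  P(2)·log₂(P(2)/Q(2)) = (1/4)·log₂((1/4)/(1/6)) = 0.14624
  P(3)·log₂(P(3)/Q(3)) = (2/3)·log₂((2/3)/(29/36)) = -0.18201

D_KL(P||Q) = 0.13208 + 0.14624 - 0.18201 = 0.09631 ≈ 0.0963 bits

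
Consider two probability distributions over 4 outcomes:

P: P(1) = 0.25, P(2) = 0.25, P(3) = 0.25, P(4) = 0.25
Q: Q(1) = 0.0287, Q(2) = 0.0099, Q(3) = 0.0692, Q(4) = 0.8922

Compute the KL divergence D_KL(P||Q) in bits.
1.9497 bits

D_KL(P||Q) = Σ P(x) log₂(P(x)/Q(x))

Computing term by term:
  P(1)·log₂(P(1)/Q(1)) = 0.25·log₂(0.25/0.0287) = 0.78070
  P(2)·log₂(P(2)/Q(2)) = 0.25·log₂(0.25/0.0099) = 1.16459
  P(3)·log₂(P(3)/Q(3)) = 0.25·log₂(0.25/0.0692) = 0.46327
  P(4)·log₂(P(4)/Q(4)) = 0.25·log₂(0.25/0.8922) = -0.45886

D_KL(P||Q) = 0.78070 + 1.16459 + 0.46327 - 0.45886 = 1.94970 ≈ 1.9497 bits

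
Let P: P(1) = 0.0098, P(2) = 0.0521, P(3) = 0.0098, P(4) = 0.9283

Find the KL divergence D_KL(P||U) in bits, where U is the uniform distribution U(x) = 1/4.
1.5475 bits

U(i) = 1/4 for all i

D_KL(P||U) = Σ P(x) log₂(P(x) / (1/4))
           = Σ P(x) log₂(P(x)) + log₂(4)
           = log₂(4) - H(P)

H(P) = -Σ P(x) log₂(P(x)):
  -P(1)·log₂(P(1)) = -(0.0098)·log₂(0.0098) = 0.06540
  -P(2)·log₂(P(2)) = -(0.0521)·log₂(0.0521) = 0.22208
  -P(3)·log₂(P(3)) = -(0.0098)·log₂(0.0098) = 0.06540
  -P(4)·log₂(P(4)) = -(0.9283)·log₂(0.9283) = 0.09964
H(P) = 0.06540 + 0.22208 + 0.06540 + 0.09964 = 0.45252 bits

log₂(4) = 2.00000 bits

D_KL(P||U) = 2.00000 - 0.45252 = 1.54748 ≈ 1.5475 bits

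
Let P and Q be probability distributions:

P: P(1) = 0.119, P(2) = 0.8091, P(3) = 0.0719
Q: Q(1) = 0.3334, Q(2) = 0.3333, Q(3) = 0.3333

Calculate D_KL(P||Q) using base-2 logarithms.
0.6993 bits

D_KL(P||Q) = Σ P(x) log₂(P(x)/Q(x))

Computing term by term:
  P(1)·log₂(P(1)/Q(1)) = 0.119·log₂(0.119/0.3334) = -0.17687
  P(2)·log₂(P(2)/Q(2)) = 0.8091·log₂(0.8091/0.3333) = 1.03524
  P(3)·log₂(P(3)/Q(3)) = 0.0719·log₂(0.0719/0.3333) = -0.15910

D_KL(P||Q) = -0.17687 + 1.03524 - 0.15910 = 0.69927 ≈ 0.6993 bits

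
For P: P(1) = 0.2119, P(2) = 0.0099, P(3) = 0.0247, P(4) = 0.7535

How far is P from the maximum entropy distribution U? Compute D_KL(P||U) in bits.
1.0202 bits

U(i) = 1/4 for all i

D_KL(P||U) = Σ P(x) log₂(P(x) / (1/4))
           = Σ P(x) log₂(P(x)) + log₂(4)
           = log₂(4) - H(P)

H(P) = -Σ P(x) log₂(P(x)):
  -P(1)·log₂(P(1)) = -(0.2119)·log₂(0.2119) = 0.47435
  -P(2)·log₂(P(2)) = -(0.0099)·log₂(0.0099) = 0.06592
  -P(3)·log₂(P(3)) = -(0.0247)·log₂(0.0247) = 0.13188
  -P(4)·log₂(P(4)) = -(0.7535)·log₂(0.7535) = 0.30767
H(P) = 0.47435 + 0.06592 + 0.13188 + 0.30767 = 0.97982 bits

log₂(4) = 2.00000 bits

D_KL(P||U) = 2.00000 - 0.97982 = 1.02018 ≈ 1.0202 bits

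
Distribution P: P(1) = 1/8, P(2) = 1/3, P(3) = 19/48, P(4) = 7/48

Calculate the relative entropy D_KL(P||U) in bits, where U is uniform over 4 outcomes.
0.1624 bits

U(i) = 1/4 for all i

D_KL(P||U) = Σ P(x) log₂(P(x) / (1/4))
           = Σ P(x) log₂(P(x)) + log₂(4)
           = log₂(4) - H(P)

H(P) = -Σ P(x) log₂(P(x)):
  -P(1)·log₂(P(1)) = -(1/8)·log₂(1/8) = 0.37500
  -P(2)·log₂(P(2)) = -(1/3)·log₂(1/3) = 0.52832
  -P(3)·log₂(P(3)) = -(19/48)·log₂(19/48) = 0.52924
  -P(4)·log₂(P(4)) = -(7/48)·log₂(7/48) = 0.40507
H(P) = 0.37500 + 0.52832 + 0.52924 + 0.40507 = 1.83763 bits

log₂(4) = 2.00000 bits

D_KL(P||U) = 2.00000 - 1.83763 = 0.16237 ≈ 0.1624 bits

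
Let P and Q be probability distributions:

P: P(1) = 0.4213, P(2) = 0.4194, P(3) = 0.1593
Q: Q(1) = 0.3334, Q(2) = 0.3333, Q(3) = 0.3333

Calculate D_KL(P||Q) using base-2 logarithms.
0.1116 bits

D_KL(P||Q) = Σ P(x) log₂(P(x)/Q(x))

Computing term by term:
  P(1)·log₂(P(1)/Q(1)) = 0.4213·log₂(0.4213/0.3334) = 0.14223
  P(2)·log₂(P(2)/Q(2)) = 0.4194·log₂(0.4194/0.3333) = 0.13903
  P(3)·log₂(P(3)/Q(3)) = 0.1593·log₂(0.1593/0.3333) = -0.16967

D_KL(P||Q) = 0.14223 + 0.13903 - 0.16967 = 0.11159 ≈ 0.1116 bits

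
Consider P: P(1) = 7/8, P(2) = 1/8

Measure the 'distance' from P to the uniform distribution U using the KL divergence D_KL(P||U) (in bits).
0.4564 bits

U(i) = 1/2 for all i

D_KL(P||U) = Σ P(x) log₂(P(x) / (1/2))
           = Σ P(x) log₂(P(x)) + log₂(2)
           = log₂(2) - H(P)

H(P) = -Σ P(x) log₂(P(x)):
  -P(1)·log₂(P(1)) = -(7/8)·log₂(7/8) = 0.16856
  -P(2)·log₂(P(2)) = -(1/8)·log₂(1/8) = 0.37500
H(P) = 0.16856 + 0.37500 = 0.54356 bits

log₂(2) = 1.00000 bits

D_KL(P||U) = 1.00000 - 0.54356 = 0.45644 ≈ 0.4564 bits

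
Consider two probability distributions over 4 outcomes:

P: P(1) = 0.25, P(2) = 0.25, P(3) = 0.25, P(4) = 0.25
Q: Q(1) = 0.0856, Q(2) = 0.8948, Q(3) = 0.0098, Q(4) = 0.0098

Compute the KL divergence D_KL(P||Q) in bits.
2.2632 bits

D_KL(P||Q) = Σ P(x) log₂(P(x)/Q(x))

Computing term by term:
  P(1)·log₂(P(1)/Q(1)) = 0.25·log₂(0.25/0.0856) = 0.38656
  P(2)·log₂(P(2)/Q(2)) = 0.25·log₂(0.25/0.8948) = -0.45991
  P(3)·log₂(P(3)/Q(3)) = 0.25·log₂(0.25/0.0098) = 1.16825
  P(4)·log₂(P(4)/Q(4)) = 0.25·log₂(0.25/0.0098) = 1.16825

D_KL(P||Q) = 0.38656 - 0.45991 + 1.16825 + 1.16825 = 2.26315 ≈ 2.2632 bits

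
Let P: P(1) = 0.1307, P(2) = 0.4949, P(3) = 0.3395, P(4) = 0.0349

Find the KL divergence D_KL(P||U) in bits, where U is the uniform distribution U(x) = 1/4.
0.4160 bits

U(i) = 1/4 for all i

D_KL(P||U) = Σ P(x) log₂(P(x) / (1/4))
           = Σ P(x) log₂(P(x)) + log₂(4)
           = log₂(4) - H(P)

H(P) = -Σ P(x) log₂(P(x)):
  -P(1)·log₂(P(1)) = -(0.1307)·log₂(0.1307) = 0.38369
  -P(2)·log₂(P(2)) = -(0.4949)·log₂(0.4949) = 0.50222
  -P(3)·log₂(P(3)) = -(0.3395)·log₂(0.3395) = 0.52912
  -P(4)·log₂(P(4)) = -(0.0349)·log₂(0.0349) = 0.16894
H(P) = 0.38369 + 0.50222 + 0.52912 + 0.16894 = 1.58397 bits

log₂(4) = 2.00000 bits

D_KL(P||U) = 2.00000 - 1.58397 = 0.41603 ≈ 0.4160 bits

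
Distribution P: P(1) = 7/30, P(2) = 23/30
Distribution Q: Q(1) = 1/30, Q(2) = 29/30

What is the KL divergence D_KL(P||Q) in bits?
0.3987 bits

D_KL(P||Q) = Σ P(x) log₂(P(x)/Q(x))

Computing term by term:
  P(1)·log₂(P(1)/Q(1)) = (7/30)·log₂((7/30)/(1/30)) = 0.65505
  P(2)·log₂(P(2)/Q(2)) = (23/30)·log₂((23/30)/(29/30)) = -0.25639

D_KL(P||Q) = 0.65505 - 0.25639 = 0.39866 ≈ 0.3987 bits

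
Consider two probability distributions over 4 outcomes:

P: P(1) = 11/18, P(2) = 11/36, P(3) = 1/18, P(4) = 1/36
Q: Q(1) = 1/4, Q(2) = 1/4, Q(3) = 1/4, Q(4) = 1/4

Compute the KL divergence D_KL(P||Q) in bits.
0.6679 bits

D_KL(P||Q) = Σ P(x) log₂(P(x)/Q(x))

Computing term by term:
  P(1)·log₂(P(1)/Q(1)) = (11/18)·log₂((11/18)/(1/4)) = 0.78803
  P(2)·log₂(P(2)/Q(2)) = (11/36)·log₂((11/36)/(1/4)) = 0.08846
  P(3)·log₂(P(3)/Q(3)) = (1/18)·log₂((1/18)/(1/4)) = -0.12055
  P(4)·log₂(P(4)/Q(4)) = (1/36)·log₂((1/36)/(1/4)) = -0.08805

D_KL(P||Q) = 0.78803 + 0.08846 - 0.12055 - 0.08805 = 0.66789 ≈ 0.6679 bits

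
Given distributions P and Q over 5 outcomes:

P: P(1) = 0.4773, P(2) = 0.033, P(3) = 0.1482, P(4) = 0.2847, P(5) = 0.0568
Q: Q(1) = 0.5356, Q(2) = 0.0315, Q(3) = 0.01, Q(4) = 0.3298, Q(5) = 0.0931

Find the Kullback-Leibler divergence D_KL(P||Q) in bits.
0.3984 bits

D_KL(P||Q) = Σ P(x) log₂(P(x)/Q(x))

Computing term by term:
  P(1)·log₂(P(1)/Q(1)) = 0.4773·log₂(0.4773/0.5356) = -0.07936
  P(2)·log₂(P(2)/Q(2)) = 0.033·log₂(0.033/0.0315) = 0.00221
  P(3)·log₂(P(3)/Q(3)) = 0.1482·log₂(0.1482/0.01) = 0.57642
  P(4)·log₂(P(4)/Q(4)) = 0.2847·log₂(0.2847/0.3298) = -0.06040
  P(5)·log₂(P(5)/Q(5)) = 0.0568·log₂(0.0568/0.0931) = -0.04049

D_KL(P||Q) = -0.07936 + 0.00221 + 0.57642 - 0.06040 - 0.04049 = 0.39838 ≈ 0.3984 bits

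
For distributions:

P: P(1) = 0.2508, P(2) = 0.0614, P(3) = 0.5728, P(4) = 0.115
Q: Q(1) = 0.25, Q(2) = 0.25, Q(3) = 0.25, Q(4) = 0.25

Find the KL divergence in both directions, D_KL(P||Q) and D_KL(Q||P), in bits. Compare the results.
D_KL(P||Q) = 0.4331 bits, D_KL(Q||P) = 0.4863 bits. D_KL(Q||P) is larger than D_KL(P||Q) by 0.0532 bits; the two directions differ.

D_KL(P||Q) = Σ P(x) log₂(P(x)/Q(x))

Computing term by term:
  P(1)·log₂(P(1)/Q(1)) = 0.2508·log₂(0.2508/0.25) = 0.00116
  P(2)·log₂(P(2)/Q(2)) = 0.0614·log₂(0.0614/0.25) = -0.12437
  P(3)·log₂(P(3)/Q(3)) = 0.5728·log₂(0.5728/0.25) = 0.68513
  P(4)·log₂(P(4)/Q(4)) = 0.115·log₂(0.115/0.25) = -0.12883

D_KL(P||Q) = 0.00116 - 0.12437 + 0.68513 - 0.12883 = 0.43309 ≈ 0.4331 bits

D_KL(Q||P) = Σ Q(x) log₂(Q(x)/P(x))

Computing term by term:
  Q(1)·log₂(Q(1)/P(1)) = 0.25·log₂(0.25/0.2508) = -0.00115
  Q(2)·log₂(Q(2)/P(2)) = 0.25·log₂(0.25/0.0614) = 0.50640
  Q(3)·log₂(Q(3)/P(3)) = 0.25·log₂(0.25/0.5728) = -0.29903
  Q(4)·log₂(Q(4)/P(4)) = 0.25·log₂(0.25/0.115) = 0.28007

D_KL(Q||P) = -0.00115 + 0.50640 - 0.29903 + 0.28007 = 0.48629 ≈ 0.4863 bits

These are NOT equal (difference: 0.0532 bits). KL divergence is asymmetric: D_KL(P||Q) ≠ D_KL(Q||P) in general.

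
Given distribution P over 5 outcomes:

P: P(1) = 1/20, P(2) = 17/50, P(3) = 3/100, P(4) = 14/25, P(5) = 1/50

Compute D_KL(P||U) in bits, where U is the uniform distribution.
0.8436 bits

U(i) = 1/5 for all i

D_KL(P||U) = Σ P(x) log₂(P(x) / (1/5))
           = Σ P(x) log₂(P(x)) + log₂(5)
           = log₂(5) - H(P)

H(P) = -Σ P(x) log₂(P(x)):
  -P(1)·log₂(P(1)) = -(1/20)·log₂(1/20) = 0.21610
  -P(2)·log₂(P(2)) = -(17/50)·log₂(17/50) = 0.52917
  -P(3)·log₂(P(3)) = -(3/100)·log₂(3/100) = 0.15177
  -P(4)·log₂(P(4)) = -(14/25)·log₂(14/25) = 0.46844
  -P(5)·log₂(P(5)) = -(1/50)·log₂(1/50) = 0.11288
H(P) = 0.21610 + 0.52917 + 0.15177 + 0.46844 + 0.11288 = 1.47836 bits

log₂(5) = 2.32193 bits

D_KL(P||U) = 2.32193 - 1.47836 = 0.84357 ≈ 0.8436 bits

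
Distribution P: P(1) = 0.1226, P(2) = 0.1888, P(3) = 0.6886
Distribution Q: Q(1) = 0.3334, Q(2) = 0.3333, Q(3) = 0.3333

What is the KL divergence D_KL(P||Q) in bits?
0.3891 bits

D_KL(P||Q) = Σ P(x) log₂(P(x)/Q(x))

Computing term by term:
  P(1)·log₂(P(1)/Q(1)) = 0.1226·log₂(0.1226/0.3334) = -0.17695
  P(2)·log₂(P(2)/Q(2)) = 0.1888·log₂(0.1888/0.3333) = -0.15481
  P(3)·log₂(P(3)/Q(3)) = 0.6886·log₂(0.6886/0.3333) = 0.72086

D_KL(P||Q) = -0.17695 - 0.15481 + 0.72086 = 0.38910 ≈ 0.3891 bits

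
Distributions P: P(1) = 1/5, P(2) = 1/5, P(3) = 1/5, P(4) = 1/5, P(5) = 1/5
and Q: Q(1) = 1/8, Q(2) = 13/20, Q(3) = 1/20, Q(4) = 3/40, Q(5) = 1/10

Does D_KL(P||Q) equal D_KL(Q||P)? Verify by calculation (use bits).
D_KL(P||Q) = 0.6785 bits, D_KL(Q||P) = 0.7144 bits. No — D_KL(P||Q) ≠ D_KL(Q||P) for this pair.

D_KL(P||Q) = Σ P(x) log₂(P(x)/Q(x))

Computing term by term:
  P(1)·log₂(P(1)/Q(1)) = (1/5)·log₂((1/5)/(1/8)) = 0.13561
  P(2)·log₂(P(2)/Q(2)) = (1/5)·log₂((1/5)/(13/20)) = -0.34009
  P(3)·log₂(P(3)/Q(3)) = (1/5)·log₂((1/5)/(1/20)) = 0.40000
  P(4)·log₂(P(4)/Q(4)) = (1/5)·log₂((1/5)/(3/40)) = 0.28301
  P(5)·log₂(P(5)/Q(5)) = (1/5)·log₂((1/5)/(1/10)) = 0.20000

D_KL(P||Q) = 0.13561 - 0.34009 + 0.40000 + 0.28301 + 0.20000 = 0.67853 ≈ 0.6785 bits

D_KL(Q||P) = Σ Q(x) log₂(Q(x)/P(x))

Computing term by term:
  Q(1)·log₂(Q(1)/P(1)) = (1/8)·log₂((1/8)/(1/5)) = -0.08476
  Q(2)·log₂(Q(2)/P(2)) = (13/20)·log₂((13/20)/(1/5)) = 1.10529
  Q(3)·log₂(Q(3)/P(3)) = (1/20)·log₂((1/20)/(1/5)) = -0.10000
  Q(4)·log₂(Q(4)/P(4)) = (3/40)·log₂((3/40)/(1/5)) = -0.10613
  Q(5)·log₂(Q(5)/P(5)) = (1/10)·log₂((1/10)/(1/5)) = -0.10000

D_KL(Q||P) = -0.08476 + 1.10529 - 0.10000 - 0.10613 - 0.10000 = 0.71440 ≈ 0.7144 bits

These are NOT equal (difference: 0.0359 bits). KL divergence is asymmetric: D_KL(P||Q) ≠ D_KL(Q||P) in general.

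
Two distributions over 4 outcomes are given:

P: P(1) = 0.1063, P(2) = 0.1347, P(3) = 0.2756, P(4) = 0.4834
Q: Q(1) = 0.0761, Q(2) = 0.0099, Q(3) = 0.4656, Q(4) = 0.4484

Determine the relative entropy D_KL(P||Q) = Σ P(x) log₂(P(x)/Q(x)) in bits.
0.4025 bits

D_KL(P||Q) = Σ P(x) log₂(P(x)/Q(x))

Computing term by term:
  P(1)·log₂(P(1)/Q(1)) = 0.1063·log₂(0.1063/0.0761) = 0.05126
  P(2)·log₂(P(2)/Q(2)) = 0.1347·log₂(0.1347/0.0099) = 0.50730
  P(3)·log₂(P(3)/Q(3)) = 0.2756·log₂(0.2756/0.4656) = -0.20850
  P(4)·log₂(P(4)/Q(4)) = 0.4834·log₂(0.4834/0.4484) = 0.05242

D_KL(P||Q) = 0.05126 + 0.50730 - 0.20850 + 0.05242 = 0.40248 ≈ 0.4025 bits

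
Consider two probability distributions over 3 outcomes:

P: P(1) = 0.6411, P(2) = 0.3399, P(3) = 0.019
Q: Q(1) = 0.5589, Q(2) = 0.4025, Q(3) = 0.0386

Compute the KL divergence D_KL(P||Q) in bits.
0.0246 bits

D_KL(P||Q) = Σ P(x) log₂(P(x)/Q(x))

Computing term by term:
  P(1)·log₂(P(1)/Q(1)) = 0.6411·log₂(0.6411/0.5589) = 0.12691
  P(2)·log₂(P(2)/Q(2)) = 0.3399·log₂(0.3399/0.4025) = -0.08289
  P(3)·log₂(P(3)/Q(3)) = 0.019·log₂(0.019/0.0386) = -0.01943

D_KL(P||Q) = 0.12691 - 0.08289 - 0.01943 = 0.02459 ≈ 0.0246 bits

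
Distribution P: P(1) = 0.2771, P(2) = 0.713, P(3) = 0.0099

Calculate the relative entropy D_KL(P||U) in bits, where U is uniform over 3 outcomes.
0.6580 bits

U(i) = 1/3 for all i

D_KL(P||U) = Σ P(x) log₂(P(x) / (1/3))
           = Σ P(x) log₂(P(x)) + log₂(3)
           = log₂(3) - H(P)

H(P) = -Σ P(x) log₂(P(x)):
  -P(1)·log₂(P(1)) = -(0.2771)·log₂(0.2771) = 0.51306
  -P(2)·log₂(P(2)) = -(0.713)·log₂(0.713) = 0.34796
  -P(3)·log₂(P(3)) = -(0.0099)·log₂(0.0099) = 0.06592
H(P) = 0.51306 + 0.34796 + 0.06592 = 0.92694 bits

log₂(3) = 1.58496 bits

D_KL(P||U) = 1.58496 - 0.92694 = 0.65802 ≈ 0.6580 bits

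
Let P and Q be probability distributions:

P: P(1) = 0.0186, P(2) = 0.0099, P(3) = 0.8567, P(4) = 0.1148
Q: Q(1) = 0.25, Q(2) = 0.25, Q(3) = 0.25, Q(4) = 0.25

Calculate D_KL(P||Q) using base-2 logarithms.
1.2775 bits

D_KL(P||Q) = Σ P(x) log₂(P(x)/Q(x))

Computing term by term:
  P(1)·log₂(P(1)/Q(1)) = 0.0186·log₂(0.0186/0.25) = -0.06972
  P(2)·log₂(P(2)/Q(2)) = 0.0099·log₂(0.0099/0.25) = -0.04612
  P(3)·log₂(P(3)/Q(3)) = 0.8567·log₂(0.8567/0.25) = 1.52224
  P(4)·log₂(P(4)/Q(4)) = 0.1148·log₂(0.1148/0.25) = -0.12890

D_KL(P||Q) = -0.06972 - 0.04612 + 1.52224 - 0.12890 = 1.27750 ≈ 1.2775 bits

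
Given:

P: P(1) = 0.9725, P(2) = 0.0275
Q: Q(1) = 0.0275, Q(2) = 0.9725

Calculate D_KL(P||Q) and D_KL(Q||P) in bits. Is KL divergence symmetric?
D_KL(P||Q) = 4.8613 bits, D_KL(Q||P) = 4.8613 bits. The two values coincide for this particular pair, but no — KL divergence is not symmetric in general.

D_KL(P||Q) = Σ P(x) log₂(P(x)/Q(x))

Computing term by term:
  P(1)·log₂(P(1)/Q(1)) = 0.9725·log₂(0.9725/0.0275) = 5.00273
  P(2)·log₂(P(2)/Q(2)) = 0.0275·log₂(0.0275/0.9725) = -0.14147

D_KL(P||Q) = 5.00273 - 0.14147 = 4.86126 ≈ 4.8613 bits

D_KL(Q||P) = Σ Q(x) log₂(Q(x)/P(x))

Computing term by term:
  Q(1)·log₂(Q(1)/P(1)) = 0.0275·log₂(0.0275/0.9725) = -0.14147
  Q(2)·log₂(Q(2)/P(2)) = 0.9725·log₂(0.9725/0.0275) = 5.00273

D_KL(Q||P) = -0.14147 + 5.00273 = 4.86126 ≈ 4.8613 bits

These ARE equal here. Q is P with outcomes relabeled (Q(1) = P(2), Q(2) = P(1)) by a relabeling that is its own inverse, so the two sums contain exactly the same terms in a different order. This is a special case — KL divergence is not symmetric in general: D_KL(P||Q) ≠ D_KL(Q||P) for most P, Q.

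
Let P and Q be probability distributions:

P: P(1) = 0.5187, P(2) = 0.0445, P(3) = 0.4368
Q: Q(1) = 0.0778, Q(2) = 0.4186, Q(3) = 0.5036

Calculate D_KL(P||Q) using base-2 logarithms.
1.1861 bits

D_KL(P||Q) = Σ P(x) log₂(P(x)/Q(x))

Computing term by term:
  P(1)·log₂(P(1)/Q(1)) = 0.5187·log₂(0.5187/0.0778) = 1.41971
  P(2)·log₂(P(2)/Q(2)) = 0.0445·log₂(0.0445/0.4186) = -0.14390
  P(3)·log₂(P(3)/Q(3)) = 0.4368·log₂(0.4368/0.5036) = -0.08968

D_KL(P||Q) = 1.41971 - 0.14390 - 0.08968 = 1.18613 ≈ 1.1861 bits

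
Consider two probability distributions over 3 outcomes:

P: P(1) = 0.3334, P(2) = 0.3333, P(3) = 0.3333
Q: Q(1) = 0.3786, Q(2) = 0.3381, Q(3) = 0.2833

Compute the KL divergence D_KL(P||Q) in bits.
0.0101 bits

D_KL(P||Q) = Σ P(x) log₂(P(x)/Q(x))

Computing term by term:
  P(1)·log₂(P(1)/Q(1)) = 0.3334·log₂(0.3334/0.3786) = -0.06115
  P(2)·log₂(P(2)/Q(2)) = 0.3333·log₂(0.3333/0.3381) = -0.00688
  P(3)·log₂(P(3)/Q(3)) = 0.3333·log₂(0.3333/0.2833) = 0.07816

D_KL(P||Q) = -0.06115 - 0.00688 + 0.07816 = 0.01013 ≈ 0.0101 bits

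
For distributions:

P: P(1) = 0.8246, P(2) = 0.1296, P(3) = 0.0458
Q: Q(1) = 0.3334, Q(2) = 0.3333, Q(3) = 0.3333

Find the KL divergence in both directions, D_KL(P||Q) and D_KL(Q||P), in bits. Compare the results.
D_KL(P||Q) = 0.7695 bits, D_KL(Q||P) = 0.9730 bits. D_KL(Q||P) is larger than D_KL(P||Q) by 0.2035 bits; the two directions differ.

D_KL(P||Q) = Σ P(x) log₂(P(x)/Q(x))

Computing term by term:
  P(1)·log₂(P(1)/Q(1)) = 0.8246·log₂(0.8246/0.3334) = 1.07729
  P(2)·log₂(P(2)/Q(2)) = 0.1296·log₂(0.1296/0.3333) = -0.17661
  P(3)·log₂(P(3)/Q(3)) = 0.0458·log₂(0.0458/0.3333) = -0.13114

D_KL(P||Q) = 1.07729 - 0.17661 - 0.13114 = 0.76954 ≈ 0.7695 bits

D_KL(Q||P) = Σ Q(x) log₂(Q(x)/P(x))

Computing term by term:
  Q(1)·log₂(Q(1)/P(1)) = 0.3334·log₂(0.3334/0.8246) = -0.43557
  Q(2)·log₂(Q(2)/P(2)) = 0.3333·log₂(0.3333/0.1296) = 0.45421
  Q(3)·log₂(Q(3)/P(3)) = 0.3333·log₂(0.3333/0.0458) = 0.95437

D_KL(Q||P) = -0.43557 + 0.45421 + 0.95437 = 0.97301 ≈ 0.9730 bits

These are NOT equal (difference: 0.2035 bits). KL divergence is asymmetric: D_KL(P||Q) ≠ D_KL(Q||P) in general.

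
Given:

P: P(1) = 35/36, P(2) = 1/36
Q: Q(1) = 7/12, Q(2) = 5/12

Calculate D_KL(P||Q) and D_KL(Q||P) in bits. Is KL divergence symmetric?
D_KL(P||Q) = 0.6080 bits, D_KL(Q||P) = 1.1980 bits. No, KL divergence is not symmetric.

D_KL(P||Q) = Σ P(x) log₂(P(x)/Q(x))

Computing term by term:
  P(1)·log₂(P(1)/Q(1)) = (35/36)·log₂((35/36)/(7/12)) = 0.71649
  P(2)·log₂(P(2)/Q(2)) = (1/36)·log₂((1/36)/(5/12)) = -0.10852

D_KL(P||Q) = 0.71649 - 0.10852 = 0.60797 ≈ 0.6080 bits

D_KL(Q||P) = Σ Q(x) log₂(Q(x)/P(x))

Computing term by term:
  Q(1)·log₂(Q(1)/P(1)) = (7/12)·log₂((7/12)/(35/36)) = -0.42990
  Q(2)·log₂(Q(2)/P(2)) = (5/12)·log₂((5/12)/(1/36)) = 1.62787

D_KL(Q||P) = -0.42990 + 1.62787 = 1.19797 ≈ 1.1980 bits

These are NOT equal (difference: 0.5900 bits). KL divergence is asymmetric: D_KL(P||Q) ≠ D_KL(Q||P) in general.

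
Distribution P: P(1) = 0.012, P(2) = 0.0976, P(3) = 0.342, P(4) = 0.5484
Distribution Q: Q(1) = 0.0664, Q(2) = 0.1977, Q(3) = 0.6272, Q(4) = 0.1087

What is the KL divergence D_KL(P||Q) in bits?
0.8522 bits

D_KL(P||Q) = Σ P(x) log₂(P(x)/Q(x))

Computing term by term:
  P(1)·log₂(P(1)/Q(1)) = 0.012·log₂(0.012/0.0664) = -0.02962
  P(2)·log₂(P(2)/Q(2)) = 0.0976·log₂(0.0976/0.1977) = -0.09939
  P(3)·log₂(P(3)/Q(3)) = 0.342·log₂(0.342/0.6272) = -0.29923
  P(4)·log₂(P(4)/Q(4)) = 0.5484·log₂(0.5484/0.1087) = 1.28045

D_KL(P||Q) = -0.02962 - 0.09939 - 0.29923 + 1.28045 = 0.85221 ≈ 0.8522 bits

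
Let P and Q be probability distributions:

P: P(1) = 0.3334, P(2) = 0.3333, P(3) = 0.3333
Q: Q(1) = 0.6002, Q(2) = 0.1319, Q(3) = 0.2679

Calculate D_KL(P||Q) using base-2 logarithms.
0.2680 bits

D_KL(P||Q) = Σ P(x) log₂(P(x)/Q(x))

Computing term by term:
  P(1)·log₂(P(1)/Q(1)) = 0.3334·log₂(0.3334/0.6002) = -0.28279
  P(2)·log₂(P(2)/Q(2)) = 0.3333·log₂(0.3333/0.1319) = 0.44575
  P(3)·log₂(P(3)/Q(3)) = 0.3333·log₂(0.3333/0.2679) = 0.10503

D_KL(P||Q) = -0.28279 + 0.44575 + 0.10503 = 0.26799 ≈ 0.2680 bits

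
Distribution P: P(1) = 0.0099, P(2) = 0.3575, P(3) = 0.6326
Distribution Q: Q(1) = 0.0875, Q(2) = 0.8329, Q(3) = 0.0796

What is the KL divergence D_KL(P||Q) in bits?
1.4244 bits

D_KL(P||Q) = Σ P(x) log₂(P(x)/Q(x))

Computing term by term:
  P(1)·log₂(P(1)/Q(1)) = 0.0099·log₂(0.0099/0.0875) = -0.03112
  P(2)·log₂(P(2)/Q(2)) = 0.3575·log₂(0.3575/0.8329) = -0.43622
  P(3)·log₂(P(3)/Q(3)) = 0.6326·log₂(0.6326/0.0796) = 1.89176

D_KL(P||Q) = -0.03112 - 0.43622 + 1.89176 = 1.42442 ≈ 1.4244 bits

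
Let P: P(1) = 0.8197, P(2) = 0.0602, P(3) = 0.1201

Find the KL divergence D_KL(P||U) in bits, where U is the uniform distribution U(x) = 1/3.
0.7386 bits

U(i) = 1/3 for all i

D_KL(P||U) = Σ P(x) log₂(P(x) / (1/3))
           = Σ P(x) log₂(P(x)) + log₂(3)
           = log₂(3) - H(P)

H(P) = -Σ P(x) log₂(P(x)):
  -P(1)·log₂(P(1)) = -(0.8197)·log₂(0.8197) = 0.23512
  -P(2)·log₂(P(2)) = -(0.0602)·log₂(0.0602) = 0.24406
  -P(3)·log₂(P(3)) = -(0.1201)·log₂(0.1201) = 0.36723
H(P) = 0.23512 + 0.24406 + 0.36723 = 0.84641 bits

log₂(3) = 1.58496 bits

D_KL(P||U) = 1.58496 - 0.84641 = 0.73855 ≈ 0.7386 bits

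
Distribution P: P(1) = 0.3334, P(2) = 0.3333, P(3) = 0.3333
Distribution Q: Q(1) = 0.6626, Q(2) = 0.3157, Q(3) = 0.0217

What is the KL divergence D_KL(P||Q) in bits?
1.0093 bits

D_KL(P||Q) = Σ P(x) log₂(P(x)/Q(x))

Computing term by term:
  P(1)·log₂(P(1)/Q(1)) = 0.3334·log₂(0.3334/0.6626) = -0.33036
  P(2)·log₂(P(2)/Q(2)) = 0.3333·log₂(0.3333/0.3157) = 0.02609
  P(3)·log₂(P(3)/Q(3)) = 0.3333·log₂(0.3333/0.0217) = 1.31355

D_KL(P||Q) = -0.33036 + 0.02609 + 1.31355 = 1.00928 ≈ 1.0093 bits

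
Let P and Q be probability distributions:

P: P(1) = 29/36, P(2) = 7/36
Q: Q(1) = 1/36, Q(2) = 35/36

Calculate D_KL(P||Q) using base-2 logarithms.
3.4619 bits

D_KL(P||Q) = Σ P(x) log₂(P(x)/Q(x))

Computing term by term:
  P(1)·log₂(P(1)/Q(1)) = (29/36)·log₂((29/36)/(1/36)) = 3.91337
  P(2)·log₂(P(2)/Q(2)) = (7/36)·log₂((7/36)/(35/36)) = -0.45149

D_KL(P||Q) = 3.91337 - 0.45149 = 3.46188 ≈ 3.4619 bits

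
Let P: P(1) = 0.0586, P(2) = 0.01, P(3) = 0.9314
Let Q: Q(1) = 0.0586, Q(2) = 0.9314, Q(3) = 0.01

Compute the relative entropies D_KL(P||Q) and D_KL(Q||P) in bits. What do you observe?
D_KL(P||Q) = 6.0272 bits, D_KL(Q||P) = 6.0272 bits. The two directions give the same value here, because Q is a self-inverse relabeling of P; in general KL divergence is asymmetric.

D_KL(P||Q) = Σ P(x) log₂(P(x)/Q(x))

Computing term by term:
  P(1)·log₂(P(1)/Q(1)) = 0.0586·log₂(0.0586/0.0586) = 0.00000
  P(2)·log₂(P(2)/Q(2)) = 0.01·log₂(0.01/0.9314) = -0.06541
  P(3)·log₂(P(3)/Q(3)) = 0.9314·log₂(0.9314/0.01) = 6.09259

D_KL(P||Q) = 0.00000 - 0.06541 + 6.09259 = 6.02718 ≈ 6.0272 bits

D_KL(Q||P) = Σ Q(x) log₂(Q(x)/P(x))

Computing term by term:
  Q(1)·log₂(Q(1)/P(1)) = 0.0586·log₂(0.0586/0.0586) = 0.00000
  Q(2)·log₂(Q(2)/P(2)) = 0.9314·log₂(0.9314/0.01) = 6.09259
  Q(3)·log₂(Q(3)/P(3)) = 0.01·log₂(0.01/0.9314) = -0.06541

D_KL(Q||P) = 0.00000 + 6.09259 - 0.06541 = 6.02718 ≈ 6.0272 bits

These ARE equal here. Q is P with outcomes relabeled (Q(2) = P(3), Q(3) = P(2)) by a relabeling that is its own inverse, so the two sums contain exactly the same terms in a different order. This is a special case — KL divergence is not symmetric in general: D_KL(P||Q) ≠ D_KL(Q||P) for most P, Q.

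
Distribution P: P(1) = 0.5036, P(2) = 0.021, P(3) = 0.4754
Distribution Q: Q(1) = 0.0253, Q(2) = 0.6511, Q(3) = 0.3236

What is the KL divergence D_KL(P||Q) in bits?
2.3328 bits

D_KL(P||Q) = Σ P(x) log₂(P(x)/Q(x))

Computing term by term:
  P(1)·log₂(P(1)/Q(1)) = 0.5036·log₂(0.5036/0.0253) = 2.17307
  P(2)·log₂(P(2)/Q(2)) = 0.021·log₂(0.021/0.6511) = -0.10404
  P(3)·log₂(P(3)/Q(3)) = 0.4754·log₂(0.4754/0.3236) = 0.26381

D_KL(P||Q) = 2.17307 - 0.10404 + 0.26381 = 2.33284 ≈ 2.3328 bits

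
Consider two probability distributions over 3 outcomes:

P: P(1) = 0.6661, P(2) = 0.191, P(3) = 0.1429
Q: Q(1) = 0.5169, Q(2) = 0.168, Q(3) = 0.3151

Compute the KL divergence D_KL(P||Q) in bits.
0.1160 bits

D_KL(P||Q) = Σ P(x) log₂(P(x)/Q(x))

Computing term by term:
  P(1)·log₂(P(1)/Q(1)) = 0.6661·log₂(0.6661/0.5169) = 0.24370
  P(2)·log₂(P(2)/Q(2)) = 0.191·log₂(0.191/0.168) = 0.03536
  P(3)·log₂(P(3)/Q(3)) = 0.1429·log₂(0.1429/0.3151) = -0.16302

D_KL(P||Q) = 0.24370 + 0.03536 - 0.16302 = 0.11604 ≈ 0.1160 bits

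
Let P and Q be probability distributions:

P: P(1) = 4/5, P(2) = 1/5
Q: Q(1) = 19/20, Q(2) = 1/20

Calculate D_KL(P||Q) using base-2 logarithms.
0.2017 bits

D_KL(P||Q) = Σ P(x) log₂(P(x)/Q(x))

Computing term by term:
  P(1)·log₂(P(1)/Q(1)) = (4/5)·log₂((4/5)/(19/20)) = -0.19834
  P(2)·log₂(P(2)/Q(2)) = (1/5)·log₂((1/5)/(1/20)) = 0.40000

D_KL(P||Q) = -0.19834 + 0.40000 = 0.20166 ≈ 0.2017 bits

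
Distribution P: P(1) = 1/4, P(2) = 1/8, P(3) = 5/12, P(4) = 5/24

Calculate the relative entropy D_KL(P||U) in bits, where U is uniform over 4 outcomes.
0.1273 bits

U(i) = 1/4 for all i

D_KL(P||U) = Σ P(x) log₂(P(x) / (1/4))
           = Σ P(x) log₂(P(x)) + log₂(4)
           = log₂(4) - H(P)

H(P) = -Σ P(x) log₂(P(x)):
  -P(1)·log₂(P(1)) = -(1/4)·log₂(1/4) = 0.50000
  -P(2)·log₂(P(2)) = -(1/8)·log₂(1/8) = 0.37500
  -P(3)·log₂(P(3)) = -(5/12)·log₂(5/12) = 0.52626
  -P(4)·log₂(P(4)) = -(5/24)·log₂(5/24) = 0.47147
H(P) = 0.50000 + 0.37500 + 0.52626 + 0.47147 = 1.87273 bits

log₂(4) = 2.00000 bits

D_KL(P||U) = 2.00000 - 1.87273 = 0.12727 ≈ 0.1273 bits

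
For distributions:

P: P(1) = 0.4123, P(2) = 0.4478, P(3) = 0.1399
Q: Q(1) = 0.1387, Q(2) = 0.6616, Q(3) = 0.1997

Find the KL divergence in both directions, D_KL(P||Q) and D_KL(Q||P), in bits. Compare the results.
D_KL(P||Q) = 0.3240 bits, D_KL(Q||P) = 0.2571 bits. D_KL(P||Q) is larger than D_KL(Q||P) by 0.0669 bits; the two directions differ.

D_KL(P||Q) = Σ P(x) log₂(P(x)/Q(x))

Computing term by term:
  P(1)·log₂(P(1)/Q(1)) = 0.4123·log₂(0.4123/0.1387) = 0.64802
  P(2)·log₂(P(2)/Q(2)) = 0.4478·log₂(0.4478/0.6616) = -0.25216
  P(3)·log₂(P(3)/Q(3)) = 0.1399·log₂(0.1399/0.1997) = -0.07183

D_KL(P||Q) = 0.64802 - 0.25216 - 0.07183 = 0.32403 ≈ 0.3240 bits

D_KL(Q||P) = Σ Q(x) log₂(Q(x)/P(x))

Computing term by term:
  Q(1)·log₂(Q(1)/P(1)) = 0.1387·log₂(0.1387/0.4123) = -0.21800
  Q(2)·log₂(Q(2)/P(2)) = 0.6616·log₂(0.6616/0.4478) = 0.37255
  Q(3)·log₂(Q(3)/P(3)) = 0.1997·log₂(0.1997/0.1399) = 0.10253

D_KL(Q||P) = -0.21800 + 0.37255 + 0.10253 = 0.25708 ≈ 0.2571 bits

These are NOT equal (difference: 0.0669 bits). KL divergence is asymmetric: D_KL(P||Q) ≠ D_KL(Q||P) in general.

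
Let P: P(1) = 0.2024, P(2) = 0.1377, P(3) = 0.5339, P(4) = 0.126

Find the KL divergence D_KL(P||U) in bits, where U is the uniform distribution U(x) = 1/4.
0.2797 bits

U(i) = 1/4 for all i

D_KL(P||U) = Σ P(x) log₂(P(x) / (1/4))
           = Σ P(x) log₂(P(x)) + log₂(4)
           = log₂(4) - H(P)

H(P) = -Σ P(x) log₂(P(x)):
  -P(1)·log₂(P(1)) = -(0.2024)·log₂(0.2024) = 0.46648
  -P(2)·log₂(P(2)) = -(0.1377)·log₂(0.1377) = 0.39388
  -P(3)·log₂(P(3)) = -(0.5339)·log₂(0.5339) = 0.48337
  -P(4)·log₂(P(4)) = -(0.126)·log₂(0.126) = 0.37655
H(P) = 0.46648 + 0.39388 + 0.48337 + 0.37655 = 1.72028 bits

log₂(4) = 2.00000 bits

D_KL(P||U) = 2.00000 - 1.72028 = 0.27972 ≈ 0.2797 bits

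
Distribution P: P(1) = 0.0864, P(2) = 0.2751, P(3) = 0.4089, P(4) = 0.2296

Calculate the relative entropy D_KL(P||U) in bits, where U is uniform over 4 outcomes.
0.1676 bits

U(i) = 1/4 for all i

D_KL(P||U) = Σ P(x) log₂(P(x) / (1/4))
           = Σ P(x) log₂(P(x)) + log₂(4)
           = log₂(4) - H(P)

H(P) = -Σ P(x) log₂(P(x)):
  -P(1)·log₂(P(1)) = -(0.0864)·log₂(0.0864) = 0.30524
  -P(2)·log₂(P(2)) = -(0.2751)·log₂(0.2751) = 0.51223
  -P(3)·log₂(P(3)) = -(0.4089)·log₂(0.4089) = 0.52755
  -P(4)·log₂(P(4)) = -(0.2296)·log₂(0.2296) = 0.48740
H(P) = 0.30524 + 0.51223 + 0.52755 + 0.48740 = 1.83242 bits

log₂(4) = 2.00000 bits

D_KL(P||U) = 2.00000 - 1.83242 = 0.16758 ≈ 0.1676 bits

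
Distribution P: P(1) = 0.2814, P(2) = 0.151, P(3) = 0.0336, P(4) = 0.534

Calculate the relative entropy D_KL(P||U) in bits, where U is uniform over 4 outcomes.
0.4256 bits

U(i) = 1/4 for all i

D_KL(P||U) = Σ P(x) log₂(P(x) / (1/4))
           = Σ P(x) log₂(P(x)) + log₂(4)
           = log₂(4) - H(P)

H(P) = -Σ P(x) log₂(P(x)):
  -P(1)·log₂(P(1)) = -(0.2814)·log₂(0.2814) = 0.51477
  -P(2)·log₂(P(2)) = -(0.151)·log₂(0.151) = 0.41183
  -P(3)·log₂(P(3)) = -(0.0336)·log₂(0.0336) = 0.16449
  -P(4)·log₂(P(4)) = -(0.534)·log₂(0.534) = 0.48332
H(P) = 0.51477 + 0.41183 + 0.16449 + 0.48332 = 1.57441 bits

log₂(4) = 2.00000 bits

D_KL(P||U) = 2.00000 - 1.57441 = 0.42559 ≈ 0.4256 bits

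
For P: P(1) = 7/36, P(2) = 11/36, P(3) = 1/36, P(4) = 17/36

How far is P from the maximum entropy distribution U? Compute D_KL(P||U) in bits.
0.3632 bits

U(i) = 1/4 for all i

D_KL(P||U) = Σ P(x) log₂(P(x) / (1/4))
           = Σ P(x) log₂(P(x)) + log₂(4)
           = log₂(4) - H(P)

H(P) = -Σ P(x) log₂(P(x)):
  -P(1)·log₂(P(1)) = -(7/36)·log₂(7/36) = 0.45939
  -P(2)·log₂(P(2)) = -(11/36)·log₂(11/36) = 0.52265
  -P(3)·log₂(P(3)) = -(1/36)·log₂(1/36) = 0.14361
  -P(4)·log₂(P(4)) = -(17/36)·log₂(17/36) = 0.51116
H(P) = 0.45939 + 0.52265 + 0.14361 + 0.51116 = 1.63681 bits

log₂(4) = 2.00000 bits

D_KL(P||U) = 2.00000 - 1.63681 = 0.36319 ≈ 0.3632 bits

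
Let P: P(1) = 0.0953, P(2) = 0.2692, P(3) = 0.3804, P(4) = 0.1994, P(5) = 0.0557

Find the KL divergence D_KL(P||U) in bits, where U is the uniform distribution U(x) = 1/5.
0.2627 bits

U(i) = 1/5 for all i

D_KL(P||U) = Σ P(x) log₂(P(x) / (1/5))
           = Σ P(x) log₂(P(x)) + log₂(5)
           = log₂(5) - H(P)

H(P) = -Σ P(x) log₂(P(x)):
  -P(1)·log₂(P(1)) = -(0.0953)·log₂(0.0953) = 0.32320
  -P(2)·log₂(P(2)) = -(0.2692)·log₂(0.2692) = 0.50966
  -P(3)·log₂(P(3)) = -(0.3804)·log₂(0.3804) = 0.53043
  -P(4)·log₂(P(4)) = -(0.1994)·log₂(0.1994) = 0.46386
  -P(5)·log₂(P(5)) = -(0.0557)·log₂(0.0557) = 0.23206
H(P) = 0.32320 + 0.50966 + 0.53043 + 0.46386 + 0.23206 = 2.05921 bits

log₂(5) = 2.32193 bits

D_KL(P||U) = 2.32193 - 2.05921 = 0.26272 ≈ 0.2627 bits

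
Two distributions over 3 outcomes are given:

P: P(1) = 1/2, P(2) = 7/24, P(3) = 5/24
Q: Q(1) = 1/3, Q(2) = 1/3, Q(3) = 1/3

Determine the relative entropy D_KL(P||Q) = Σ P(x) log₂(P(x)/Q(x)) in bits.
0.0950 bits

D_KL(P||Q) = Σ P(x) log₂(P(x)/Q(x))

Computing term by term:
  P(1)·log₂(P(1)/Q(1)) = (1/2)·log₂((1/2)/(1/3)) = 0.29248
  P(2)·log₂(P(2)/Q(2)) = (7/24)·log₂((7/24)/(1/3)) = -0.05619
  P(3)·log₂(P(3)/Q(3)) = (5/24)·log₂((5/24)/(1/3)) = -0.14126

D_KL(P||Q) = 0.29248 - 0.05619 - 0.14126 = 0.09503 ≈ 0.0950 bits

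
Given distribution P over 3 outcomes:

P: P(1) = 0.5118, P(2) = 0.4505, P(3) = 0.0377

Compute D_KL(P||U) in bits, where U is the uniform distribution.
0.3938 bits

U(i) = 1/3 for all i

D_KL(P||U) = Σ P(x) log₂(P(x) / (1/3))
           = Σ P(x) log₂(P(x)) + log₂(3)
           = log₂(3) - H(P)

H(P) = -Σ P(x) log₂(P(x)):
  -P(1)·log₂(P(1)) = -(0.5118)·log₂(0.5118) = 0.49458
  -P(2)·log₂(P(2)) = -(0.4505)·log₂(0.4505) = 0.51826
  -P(3)·log₂(P(3)) = -(0.0377)·log₂(0.0377) = 0.17829
H(P) = 0.49458 + 0.51826 + 0.17829 = 1.19113 bits

log₂(3) = 1.58496 bits

D_KL(P||U) = 1.58496 - 1.19113 = 0.39383 ≈ 0.3938 bits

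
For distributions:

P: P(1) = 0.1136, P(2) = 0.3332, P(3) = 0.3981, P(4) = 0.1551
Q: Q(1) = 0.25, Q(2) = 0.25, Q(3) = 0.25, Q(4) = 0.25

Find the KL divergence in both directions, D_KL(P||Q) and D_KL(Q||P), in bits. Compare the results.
D_KL(P||Q) = 0.1692 bits, D_KL(Q||P) = 0.1853 bits. D_KL(Q||P) is larger than D_KL(P||Q) by 0.0161 bits; the two directions differ.

D_KL(P||Q) = Σ P(x) log₂(P(x)/Q(x))

Computing term by term:
  P(1)·log₂(P(1)/Q(1)) = 0.1136·log₂(0.1136/0.25) = -0.12927
  P(2)·log₂(P(2)/Q(2)) = 0.3332·log₂(0.3332/0.25) = 0.13810
  P(3)·log₂(P(3)/Q(3)) = 0.3981·log₂(0.3981/0.25) = 0.26721
  P(4)·log₂(P(4)/Q(4)) = 0.1551·log₂(0.1551/0.25) = -0.10682

D_KL(P||Q) = -0.12927 + 0.13810 + 0.26721 - 0.10682 = 0.16922 ≈ 0.1692 bits

D_KL(Q||P) = Σ Q(x) log₂(Q(x)/P(x))

Computing term by term:
  Q(1)·log₂(Q(1)/P(1)) = 0.25·log₂(0.25/0.1136) = 0.28449
  Q(2)·log₂(Q(2)/P(2)) = 0.25·log₂(0.25/0.3332) = -0.10362
  Q(3)·log₂(Q(3)/P(3)) = 0.25·log₂(0.25/0.3981) = -0.16780
  Q(4)·log₂(Q(4)/P(4)) = 0.25·log₂(0.25/0.1551) = 0.17218

D_KL(Q||P) = 0.28449 - 0.10362 - 0.16780 + 0.17218 = 0.18525 ≈ 0.1853 bits

These are NOT equal (difference: 0.0161 bits). KL divergence is asymmetric: D_KL(P||Q) ≠ D_KL(Q||P) in general.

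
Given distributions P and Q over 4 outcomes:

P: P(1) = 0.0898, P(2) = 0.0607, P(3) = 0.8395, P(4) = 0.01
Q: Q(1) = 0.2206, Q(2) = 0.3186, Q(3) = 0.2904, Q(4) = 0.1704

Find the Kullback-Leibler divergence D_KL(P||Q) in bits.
0.9831 bits

D_KL(P||Q) = Σ P(x) log₂(P(x)/Q(x))

Computing term by term:
  P(1)·log₂(P(1)/Q(1)) = 0.0898·log₂(0.0898/0.2206) = -0.11644
  P(2)·log₂(P(2)/Q(2)) = 0.0607·log₂(0.0607/0.3186) = -0.14519
  P(3)·log₂(P(3)/Q(3)) = 0.8395·log₂(0.8395/0.2904) = 1.28568
  P(4)·log₂(P(4)/Q(4)) = 0.01·log₂(0.01/0.1704) = -0.04091

D_KL(P||Q) = -0.11644 - 0.14519 + 1.28568 - 0.04091 = 0.98314 ≈ 0.9831 bits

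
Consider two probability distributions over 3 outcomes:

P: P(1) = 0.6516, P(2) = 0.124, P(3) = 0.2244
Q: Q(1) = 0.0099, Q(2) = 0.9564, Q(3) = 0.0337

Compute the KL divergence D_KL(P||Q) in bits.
4.1843 bits

D_KL(P||Q) = Σ P(x) log₂(P(x)/Q(x))

Computing term by term:
  P(1)·log₂(P(1)/Q(1)) = 0.6516·log₂(0.6516/0.0099) = 3.93593
  P(2)·log₂(P(2)/Q(2)) = 0.124·log₂(0.124/0.9564) = -0.36546
  P(3)·log₂(P(3)/Q(3)) = 0.2244·log₂(0.2244/0.0337) = 0.61379

D_KL(P||Q) = 3.93593 - 0.36546 + 0.61379 = 4.18426 ≈ 4.1843 bits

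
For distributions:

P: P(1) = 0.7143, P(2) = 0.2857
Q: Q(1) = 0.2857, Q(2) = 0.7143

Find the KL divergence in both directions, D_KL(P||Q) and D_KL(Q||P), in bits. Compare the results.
D_KL(P||Q) = 0.5666 bits, D_KL(Q||P) = 0.5666 bits. The two directions give exactly the same value for this pair.

D_KL(P||Q) = Σ P(x) log₂(P(x)/Q(x))

Computing term by term:
  P(1)·log₂(P(1)/Q(1)) = 0.7143·log₂(0.7143/0.2857) = 0.94433
  P(2)·log₂(P(2)/Q(2)) = 0.2857·log₂(0.2857/0.7143) = -0.37770

D_KL(P||Q) = 0.94433 - 0.37770 = 0.56663 ≈ 0.5666 bits

D_KL(Q||P) = Σ Q(x) log₂(Q(x)/P(x))

Computing term by term:
  Q(1)·log₂(Q(1)/P(1)) = 0.2857·log₂(0.2857/0.7143) = -0.37770
  Q(2)·log₂(Q(2)/P(2)) = 0.7143·log₂(0.7143/0.2857) = 0.94433

D_KL(Q||P) = -0.37770 + 0.94433 = 0.56663 ≈ 0.5666 bits

These ARE equal here. Q is P with outcomes relabeled (Q(1) = P(2), Q(2) = P(1)) by a relabeling that is its own inverse, so the two sums contain exactly the same terms in a different order. This is a special case — KL divergence is not symmetric in general: D_KL(P||Q) ≠ D_KL(Q||P) for most P, Q.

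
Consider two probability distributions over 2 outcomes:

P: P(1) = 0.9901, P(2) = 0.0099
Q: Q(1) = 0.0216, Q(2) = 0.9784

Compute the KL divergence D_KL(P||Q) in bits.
5.3982 bits

D_KL(P||Q) = Σ P(x) log₂(P(x)/Q(x))

Computing term by term:
  P(1)·log₂(P(1)/Q(1)) = 0.9901·log₂(0.9901/0.0216) = 5.46384
  P(2)·log₂(P(2)/Q(2)) = 0.0099·log₂(0.0099/0.9784) = -0.06561

D_KL(P||Q) = 5.46384 - 0.06561 = 5.39823 ≈ 5.3982 bits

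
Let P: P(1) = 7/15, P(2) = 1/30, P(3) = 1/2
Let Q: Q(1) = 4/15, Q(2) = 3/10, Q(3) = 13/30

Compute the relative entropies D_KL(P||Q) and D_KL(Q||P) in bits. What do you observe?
D_KL(P||Q) = 0.3743 bits, D_KL(Q||P) = 0.6462 bits. The two directions give different values (D_KL(Q||P) exceeds D_KL(P||Q) by 0.2719 bits): KL divergence is asymmetric.

D_KL(P||Q) = Σ P(x) log₂(P(x)/Q(x))

Computing term by term:
  P(1)·log₂(P(1)/Q(1)) = (7/15)·log₂((7/15)/(4/15)) = 0.37677
  P(2)·log₂(P(2)/Q(2)) = (1/30)·log₂((1/30)/(3/10)) = -0.10566
  P(3)·log₂(P(3)/Q(3)) = (1/2)·log₂((1/2)/(13/30)) = 0.10323

D_KL(P||Q) = 0.37677 - 0.10566 + 0.10323 = 0.37434 ≈ 0.3743 bits

D_KL(Q||P) = Σ Q(x) log₂(Q(x)/P(x))

Computing term by term:
  Q(1)·log₂(Q(1)/P(1)) = (4/15)·log₂((4/15)/(7/15)) = -0.21529
  Q(2)·log₂(Q(2)/P(2)) = (3/10)·log₂((3/10)/(1/30)) = 0.95098
  Q(3)·log₂(Q(3)/P(3)) = (13/30)·log₂((13/30)/(1/2)) = -0.08946

D_KL(Q||P) = -0.21529 + 0.95098 - 0.08946 = 0.64623 ≈ 0.6462 bits

These are NOT equal (difference: 0.2719 bits). KL divergence is asymmetric: D_KL(P||Q) ≠ D_KL(Q||P) in general.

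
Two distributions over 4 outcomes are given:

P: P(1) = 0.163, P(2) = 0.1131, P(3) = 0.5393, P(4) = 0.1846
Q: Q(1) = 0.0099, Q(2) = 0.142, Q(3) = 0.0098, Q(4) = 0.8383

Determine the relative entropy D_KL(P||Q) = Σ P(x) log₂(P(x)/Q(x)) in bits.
3.3369 bits

D_KL(P||Q) = Σ P(x) log₂(P(x)/Q(x))

Computing term by term:
  P(1)·log₂(P(1)/Q(1)) = 0.163·log₂(0.163/0.0099) = 0.65873
  P(2)·log₂(P(2)/Q(2)) = 0.1131·log₂(0.1131/0.142) = -0.03713
  P(3)·log₂(P(3)/Q(3)) = 0.5393·log₂(0.5393/0.0098) = 3.11832
  P(4)·log₂(P(4)/Q(4)) = 0.1846·log₂(0.1846/0.8383) = -0.40299

D_KL(P||Q) = 0.65873 - 0.03713 + 3.11832 - 0.40299 = 3.33693 ≈ 3.3369 bits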